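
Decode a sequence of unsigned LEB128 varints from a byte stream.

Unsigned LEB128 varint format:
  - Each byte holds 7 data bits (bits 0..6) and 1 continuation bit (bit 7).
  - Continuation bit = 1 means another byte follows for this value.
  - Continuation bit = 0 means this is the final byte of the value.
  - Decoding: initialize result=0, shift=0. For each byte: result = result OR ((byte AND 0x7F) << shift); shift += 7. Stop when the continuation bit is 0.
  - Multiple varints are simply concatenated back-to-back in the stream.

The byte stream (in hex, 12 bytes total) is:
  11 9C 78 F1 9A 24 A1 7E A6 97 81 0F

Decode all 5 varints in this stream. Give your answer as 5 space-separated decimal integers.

  byte[0]=0x11 cont=0 payload=0x11=17: acc |= 17<<0 -> acc=17 shift=7 [end]
Varint 1: bytes[0:1] = 11 -> value 17 (1 byte(s))
  byte[1]=0x9C cont=1 payload=0x1C=28: acc |= 28<<0 -> acc=28 shift=7
  byte[2]=0x78 cont=0 payload=0x78=120: acc |= 120<<7 -> acc=15388 shift=14 [end]
Varint 2: bytes[1:3] = 9C 78 -> value 15388 (2 byte(s))
  byte[3]=0xF1 cont=1 payload=0x71=113: acc |= 113<<0 -> acc=113 shift=7
  byte[4]=0x9A cont=1 payload=0x1A=26: acc |= 26<<7 -> acc=3441 shift=14
  byte[5]=0x24 cont=0 payload=0x24=36: acc |= 36<<14 -> acc=593265 shift=21 [end]
Varint 3: bytes[3:6] = F1 9A 24 -> value 593265 (3 byte(s))
  byte[6]=0xA1 cont=1 payload=0x21=33: acc |= 33<<0 -> acc=33 shift=7
  byte[7]=0x7E cont=0 payload=0x7E=126: acc |= 126<<7 -> acc=16161 shift=14 [end]
Varint 4: bytes[6:8] = A1 7E -> value 16161 (2 byte(s))
  byte[8]=0xA6 cont=1 payload=0x26=38: acc |= 38<<0 -> acc=38 shift=7
  byte[9]=0x97 cont=1 payload=0x17=23: acc |= 23<<7 -> acc=2982 shift=14
  byte[10]=0x81 cont=1 payload=0x01=1: acc |= 1<<14 -> acc=19366 shift=21
  byte[11]=0x0F cont=0 payload=0x0F=15: acc |= 15<<21 -> acc=31476646 shift=28 [end]
Varint 5: bytes[8:12] = A6 97 81 0F -> value 31476646 (4 byte(s))

Answer: 17 15388 593265 16161 31476646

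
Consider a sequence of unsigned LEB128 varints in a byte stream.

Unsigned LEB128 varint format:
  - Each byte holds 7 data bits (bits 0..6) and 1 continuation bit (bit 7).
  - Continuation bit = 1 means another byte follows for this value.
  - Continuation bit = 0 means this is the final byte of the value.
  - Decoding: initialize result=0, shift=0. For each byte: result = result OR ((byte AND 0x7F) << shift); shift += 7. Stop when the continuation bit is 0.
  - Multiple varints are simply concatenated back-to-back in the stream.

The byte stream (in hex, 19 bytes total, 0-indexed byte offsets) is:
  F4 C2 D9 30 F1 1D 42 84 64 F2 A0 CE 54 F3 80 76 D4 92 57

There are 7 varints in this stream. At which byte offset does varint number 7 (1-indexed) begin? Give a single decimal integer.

Answer: 16

Derivation:
  byte[0]=0xF4 cont=1 payload=0x74=116: acc |= 116<<0 -> acc=116 shift=7
  byte[1]=0xC2 cont=1 payload=0x42=66: acc |= 66<<7 -> acc=8564 shift=14
  byte[2]=0xD9 cont=1 payload=0x59=89: acc |= 89<<14 -> acc=1466740 shift=21
  byte[3]=0x30 cont=0 payload=0x30=48: acc |= 48<<21 -> acc=102130036 shift=28 [end]
Varint 1: bytes[0:4] = F4 C2 D9 30 -> value 102130036 (4 byte(s))
  byte[4]=0xF1 cont=1 payload=0x71=113: acc |= 113<<0 -> acc=113 shift=7
  byte[5]=0x1D cont=0 payload=0x1D=29: acc |= 29<<7 -> acc=3825 shift=14 [end]
Varint 2: bytes[4:6] = F1 1D -> value 3825 (2 byte(s))
  byte[6]=0x42 cont=0 payload=0x42=66: acc |= 66<<0 -> acc=66 shift=7 [end]
Varint 3: bytes[6:7] = 42 -> value 66 (1 byte(s))
  byte[7]=0x84 cont=1 payload=0x04=4: acc |= 4<<0 -> acc=4 shift=7
  byte[8]=0x64 cont=0 payload=0x64=100: acc |= 100<<7 -> acc=12804 shift=14 [end]
Varint 4: bytes[7:9] = 84 64 -> value 12804 (2 byte(s))
  byte[9]=0xF2 cont=1 payload=0x72=114: acc |= 114<<0 -> acc=114 shift=7
  byte[10]=0xA0 cont=1 payload=0x20=32: acc |= 32<<7 -> acc=4210 shift=14
  byte[11]=0xCE cont=1 payload=0x4E=78: acc |= 78<<14 -> acc=1282162 shift=21
  byte[12]=0x54 cont=0 payload=0x54=84: acc |= 84<<21 -> acc=177442930 shift=28 [end]
Varint 5: bytes[9:13] = F2 A0 CE 54 -> value 177442930 (4 byte(s))
  byte[13]=0xF3 cont=1 payload=0x73=115: acc |= 115<<0 -> acc=115 shift=7
  byte[14]=0x80 cont=1 payload=0x00=0: acc |= 0<<7 -> acc=115 shift=14
  byte[15]=0x76 cont=0 payload=0x76=118: acc |= 118<<14 -> acc=1933427 shift=21 [end]
Varint 6: bytes[13:16] = F3 80 76 -> value 1933427 (3 byte(s))
  byte[16]=0xD4 cont=1 payload=0x54=84: acc |= 84<<0 -> acc=84 shift=7
  byte[17]=0x92 cont=1 payload=0x12=18: acc |= 18<<7 -> acc=2388 shift=14
  byte[18]=0x57 cont=0 payload=0x57=87: acc |= 87<<14 -> acc=1427796 shift=21 [end]
Varint 7: bytes[16:19] = D4 92 57 -> value 1427796 (3 byte(s))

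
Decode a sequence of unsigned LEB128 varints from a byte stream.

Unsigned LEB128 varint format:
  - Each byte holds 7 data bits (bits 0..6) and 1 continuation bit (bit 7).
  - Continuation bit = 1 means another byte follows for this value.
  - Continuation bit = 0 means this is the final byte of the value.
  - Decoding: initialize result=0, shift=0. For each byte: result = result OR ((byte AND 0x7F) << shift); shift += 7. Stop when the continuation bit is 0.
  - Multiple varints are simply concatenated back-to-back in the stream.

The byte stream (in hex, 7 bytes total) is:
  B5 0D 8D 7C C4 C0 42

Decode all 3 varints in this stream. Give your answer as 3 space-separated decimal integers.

  byte[0]=0xB5 cont=1 payload=0x35=53: acc |= 53<<0 -> acc=53 shift=7
  byte[1]=0x0D cont=0 payload=0x0D=13: acc |= 13<<7 -> acc=1717 shift=14 [end]
Varint 1: bytes[0:2] = B5 0D -> value 1717 (2 byte(s))
  byte[2]=0x8D cont=1 payload=0x0D=13: acc |= 13<<0 -> acc=13 shift=7
  byte[3]=0x7C cont=0 payload=0x7C=124: acc |= 124<<7 -> acc=15885 shift=14 [end]
Varint 2: bytes[2:4] = 8D 7C -> value 15885 (2 byte(s))
  byte[4]=0xC4 cont=1 payload=0x44=68: acc |= 68<<0 -> acc=68 shift=7
  byte[5]=0xC0 cont=1 payload=0x40=64: acc |= 64<<7 -> acc=8260 shift=14
  byte[6]=0x42 cont=0 payload=0x42=66: acc |= 66<<14 -> acc=1089604 shift=21 [end]
Varint 3: bytes[4:7] = C4 C0 42 -> value 1089604 (3 byte(s))

Answer: 1717 15885 1089604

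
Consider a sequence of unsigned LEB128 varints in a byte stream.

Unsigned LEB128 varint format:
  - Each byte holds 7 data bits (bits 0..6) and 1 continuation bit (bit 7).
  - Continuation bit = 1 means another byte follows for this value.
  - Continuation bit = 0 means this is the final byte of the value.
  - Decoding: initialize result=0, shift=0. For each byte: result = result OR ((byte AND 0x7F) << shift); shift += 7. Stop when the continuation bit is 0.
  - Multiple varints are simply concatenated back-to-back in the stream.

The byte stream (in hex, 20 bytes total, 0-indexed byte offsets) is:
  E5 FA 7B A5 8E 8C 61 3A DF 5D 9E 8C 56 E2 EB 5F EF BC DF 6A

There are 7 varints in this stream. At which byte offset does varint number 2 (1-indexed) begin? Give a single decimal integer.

  byte[0]=0xE5 cont=1 payload=0x65=101: acc |= 101<<0 -> acc=101 shift=7
  byte[1]=0xFA cont=1 payload=0x7A=122: acc |= 122<<7 -> acc=15717 shift=14
  byte[2]=0x7B cont=0 payload=0x7B=123: acc |= 123<<14 -> acc=2030949 shift=21 [end]
Varint 1: bytes[0:3] = E5 FA 7B -> value 2030949 (3 byte(s))
  byte[3]=0xA5 cont=1 payload=0x25=37: acc |= 37<<0 -> acc=37 shift=7
  byte[4]=0x8E cont=1 payload=0x0E=14: acc |= 14<<7 -> acc=1829 shift=14
  byte[5]=0x8C cont=1 payload=0x0C=12: acc |= 12<<14 -> acc=198437 shift=21
  byte[6]=0x61 cont=0 payload=0x61=97: acc |= 97<<21 -> acc=203622181 shift=28 [end]
Varint 2: bytes[3:7] = A5 8E 8C 61 -> value 203622181 (4 byte(s))
  byte[7]=0x3A cont=0 payload=0x3A=58: acc |= 58<<0 -> acc=58 shift=7 [end]
Varint 3: bytes[7:8] = 3A -> value 58 (1 byte(s))
  byte[8]=0xDF cont=1 payload=0x5F=95: acc |= 95<<0 -> acc=95 shift=7
  byte[9]=0x5D cont=0 payload=0x5D=93: acc |= 93<<7 -> acc=11999 shift=14 [end]
Varint 4: bytes[8:10] = DF 5D -> value 11999 (2 byte(s))
  byte[10]=0x9E cont=1 payload=0x1E=30: acc |= 30<<0 -> acc=30 shift=7
  byte[11]=0x8C cont=1 payload=0x0C=12: acc |= 12<<7 -> acc=1566 shift=14
  byte[12]=0x56 cont=0 payload=0x56=86: acc |= 86<<14 -> acc=1410590 shift=21 [end]
Varint 5: bytes[10:13] = 9E 8C 56 -> value 1410590 (3 byte(s))
  byte[13]=0xE2 cont=1 payload=0x62=98: acc |= 98<<0 -> acc=98 shift=7
  byte[14]=0xEB cont=1 payload=0x6B=107: acc |= 107<<7 -> acc=13794 shift=14
  byte[15]=0x5F cont=0 payload=0x5F=95: acc |= 95<<14 -> acc=1570274 shift=21 [end]
Varint 6: bytes[13:16] = E2 EB 5F -> value 1570274 (3 byte(s))
  byte[16]=0xEF cont=1 payload=0x6F=111: acc |= 111<<0 -> acc=111 shift=7
  byte[17]=0xBC cont=1 payload=0x3C=60: acc |= 60<<7 -> acc=7791 shift=14
  byte[18]=0xDF cont=1 payload=0x5F=95: acc |= 95<<14 -> acc=1564271 shift=21
  byte[19]=0x6A cont=0 payload=0x6A=106: acc |= 106<<21 -> acc=223862383 shift=28 [end]
Varint 7: bytes[16:20] = EF BC DF 6A -> value 223862383 (4 byte(s))

Answer: 3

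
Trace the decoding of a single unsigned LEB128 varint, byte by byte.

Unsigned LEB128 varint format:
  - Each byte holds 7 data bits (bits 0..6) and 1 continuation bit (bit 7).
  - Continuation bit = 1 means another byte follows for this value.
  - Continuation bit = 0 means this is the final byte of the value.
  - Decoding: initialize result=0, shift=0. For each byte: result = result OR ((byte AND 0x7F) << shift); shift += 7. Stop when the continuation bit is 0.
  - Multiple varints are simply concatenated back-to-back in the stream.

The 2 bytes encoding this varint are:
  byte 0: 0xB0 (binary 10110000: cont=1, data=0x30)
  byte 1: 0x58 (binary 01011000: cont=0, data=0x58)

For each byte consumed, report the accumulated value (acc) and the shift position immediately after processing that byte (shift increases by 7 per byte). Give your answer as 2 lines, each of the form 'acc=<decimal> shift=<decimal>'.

Answer: acc=48 shift=7
acc=11312 shift=14

Derivation:
byte 0=0xB0: payload=0x30=48, contrib = 48<<0 = 48; acc -> 48, shift -> 7
byte 1=0x58: payload=0x58=88, contrib = 88<<7 = 11264; acc -> 11312, shift -> 14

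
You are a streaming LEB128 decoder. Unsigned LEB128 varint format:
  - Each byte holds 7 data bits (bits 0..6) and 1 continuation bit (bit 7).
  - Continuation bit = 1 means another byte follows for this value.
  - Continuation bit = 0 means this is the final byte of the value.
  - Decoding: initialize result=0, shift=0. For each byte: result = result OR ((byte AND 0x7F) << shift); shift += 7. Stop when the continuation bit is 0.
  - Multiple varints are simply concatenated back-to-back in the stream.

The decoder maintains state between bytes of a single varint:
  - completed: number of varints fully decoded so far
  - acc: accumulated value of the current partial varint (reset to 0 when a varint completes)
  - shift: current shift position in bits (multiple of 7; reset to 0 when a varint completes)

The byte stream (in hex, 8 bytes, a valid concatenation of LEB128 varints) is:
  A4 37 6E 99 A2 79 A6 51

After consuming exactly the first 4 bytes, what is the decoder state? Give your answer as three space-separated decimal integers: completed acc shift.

Answer: 2 25 7

Derivation:
byte[0]=0xA4 cont=1 payload=0x24: acc |= 36<<0 -> completed=0 acc=36 shift=7
byte[1]=0x37 cont=0 payload=0x37: varint #1 complete (value=7076); reset -> completed=1 acc=0 shift=0
byte[2]=0x6E cont=0 payload=0x6E: varint #2 complete (value=110); reset -> completed=2 acc=0 shift=0
byte[3]=0x99 cont=1 payload=0x19: acc |= 25<<0 -> completed=2 acc=25 shift=7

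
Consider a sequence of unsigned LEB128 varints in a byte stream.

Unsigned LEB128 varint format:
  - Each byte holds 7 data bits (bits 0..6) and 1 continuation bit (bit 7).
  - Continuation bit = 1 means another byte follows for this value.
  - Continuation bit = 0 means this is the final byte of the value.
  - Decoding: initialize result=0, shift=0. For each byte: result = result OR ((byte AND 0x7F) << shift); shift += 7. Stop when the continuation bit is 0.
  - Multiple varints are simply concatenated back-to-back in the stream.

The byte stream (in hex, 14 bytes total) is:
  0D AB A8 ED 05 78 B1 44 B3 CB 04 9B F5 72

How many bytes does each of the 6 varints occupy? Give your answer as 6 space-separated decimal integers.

Answer: 1 4 1 2 3 3

Derivation:
  byte[0]=0x0D cont=0 payload=0x0D=13: acc |= 13<<0 -> acc=13 shift=7 [end]
Varint 1: bytes[0:1] = 0D -> value 13 (1 byte(s))
  byte[1]=0xAB cont=1 payload=0x2B=43: acc |= 43<<0 -> acc=43 shift=7
  byte[2]=0xA8 cont=1 payload=0x28=40: acc |= 40<<7 -> acc=5163 shift=14
  byte[3]=0xED cont=1 payload=0x6D=109: acc |= 109<<14 -> acc=1791019 shift=21
  byte[4]=0x05 cont=0 payload=0x05=5: acc |= 5<<21 -> acc=12276779 shift=28 [end]
Varint 2: bytes[1:5] = AB A8 ED 05 -> value 12276779 (4 byte(s))
  byte[5]=0x78 cont=0 payload=0x78=120: acc |= 120<<0 -> acc=120 shift=7 [end]
Varint 3: bytes[5:6] = 78 -> value 120 (1 byte(s))
  byte[6]=0xB1 cont=1 payload=0x31=49: acc |= 49<<0 -> acc=49 shift=7
  byte[7]=0x44 cont=0 payload=0x44=68: acc |= 68<<7 -> acc=8753 shift=14 [end]
Varint 4: bytes[6:8] = B1 44 -> value 8753 (2 byte(s))
  byte[8]=0xB3 cont=1 payload=0x33=51: acc |= 51<<0 -> acc=51 shift=7
  byte[9]=0xCB cont=1 payload=0x4B=75: acc |= 75<<7 -> acc=9651 shift=14
  byte[10]=0x04 cont=0 payload=0x04=4: acc |= 4<<14 -> acc=75187 shift=21 [end]
Varint 5: bytes[8:11] = B3 CB 04 -> value 75187 (3 byte(s))
  byte[11]=0x9B cont=1 payload=0x1B=27: acc |= 27<<0 -> acc=27 shift=7
  byte[12]=0xF5 cont=1 payload=0x75=117: acc |= 117<<7 -> acc=15003 shift=14
  byte[13]=0x72 cont=0 payload=0x72=114: acc |= 114<<14 -> acc=1882779 shift=21 [end]
Varint 6: bytes[11:14] = 9B F5 72 -> value 1882779 (3 byte(s))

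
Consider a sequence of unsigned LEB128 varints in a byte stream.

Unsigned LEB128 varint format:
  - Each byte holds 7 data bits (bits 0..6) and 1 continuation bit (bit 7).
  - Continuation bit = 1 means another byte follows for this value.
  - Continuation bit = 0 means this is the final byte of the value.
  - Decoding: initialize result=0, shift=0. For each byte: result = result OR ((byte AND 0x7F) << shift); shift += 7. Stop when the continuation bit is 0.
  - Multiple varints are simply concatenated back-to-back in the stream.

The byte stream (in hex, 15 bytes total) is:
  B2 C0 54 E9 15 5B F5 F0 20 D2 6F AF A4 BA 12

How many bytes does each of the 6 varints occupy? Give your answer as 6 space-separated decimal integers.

Answer: 3 2 1 3 2 4

Derivation:
  byte[0]=0xB2 cont=1 payload=0x32=50: acc |= 50<<0 -> acc=50 shift=7
  byte[1]=0xC0 cont=1 payload=0x40=64: acc |= 64<<7 -> acc=8242 shift=14
  byte[2]=0x54 cont=0 payload=0x54=84: acc |= 84<<14 -> acc=1384498 shift=21 [end]
Varint 1: bytes[0:3] = B2 C0 54 -> value 1384498 (3 byte(s))
  byte[3]=0xE9 cont=1 payload=0x69=105: acc |= 105<<0 -> acc=105 shift=7
  byte[4]=0x15 cont=0 payload=0x15=21: acc |= 21<<7 -> acc=2793 shift=14 [end]
Varint 2: bytes[3:5] = E9 15 -> value 2793 (2 byte(s))
  byte[5]=0x5B cont=0 payload=0x5B=91: acc |= 91<<0 -> acc=91 shift=7 [end]
Varint 3: bytes[5:6] = 5B -> value 91 (1 byte(s))
  byte[6]=0xF5 cont=1 payload=0x75=117: acc |= 117<<0 -> acc=117 shift=7
  byte[7]=0xF0 cont=1 payload=0x70=112: acc |= 112<<7 -> acc=14453 shift=14
  byte[8]=0x20 cont=0 payload=0x20=32: acc |= 32<<14 -> acc=538741 shift=21 [end]
Varint 4: bytes[6:9] = F5 F0 20 -> value 538741 (3 byte(s))
  byte[9]=0xD2 cont=1 payload=0x52=82: acc |= 82<<0 -> acc=82 shift=7
  byte[10]=0x6F cont=0 payload=0x6F=111: acc |= 111<<7 -> acc=14290 shift=14 [end]
Varint 5: bytes[9:11] = D2 6F -> value 14290 (2 byte(s))
  byte[11]=0xAF cont=1 payload=0x2F=47: acc |= 47<<0 -> acc=47 shift=7
  byte[12]=0xA4 cont=1 payload=0x24=36: acc |= 36<<7 -> acc=4655 shift=14
  byte[13]=0xBA cont=1 payload=0x3A=58: acc |= 58<<14 -> acc=954927 shift=21
  byte[14]=0x12 cont=0 payload=0x12=18: acc |= 18<<21 -> acc=38703663 shift=28 [end]
Varint 6: bytes[11:15] = AF A4 BA 12 -> value 38703663 (4 byte(s))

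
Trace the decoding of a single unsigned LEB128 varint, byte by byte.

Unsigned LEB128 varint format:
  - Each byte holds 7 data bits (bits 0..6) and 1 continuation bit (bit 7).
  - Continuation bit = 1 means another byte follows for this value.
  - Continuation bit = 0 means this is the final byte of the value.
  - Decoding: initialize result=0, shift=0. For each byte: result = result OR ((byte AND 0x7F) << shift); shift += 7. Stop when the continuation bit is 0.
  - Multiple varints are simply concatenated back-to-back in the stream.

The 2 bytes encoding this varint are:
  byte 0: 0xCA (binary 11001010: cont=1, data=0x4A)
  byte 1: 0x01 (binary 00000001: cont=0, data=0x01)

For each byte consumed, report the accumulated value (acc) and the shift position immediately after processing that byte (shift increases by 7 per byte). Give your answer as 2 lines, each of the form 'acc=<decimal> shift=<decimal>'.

byte 0=0xCA: payload=0x4A=74, contrib = 74<<0 = 74; acc -> 74, shift -> 7
byte 1=0x01: payload=0x01=1, contrib = 1<<7 = 128; acc -> 202, shift -> 14

Answer: acc=74 shift=7
acc=202 shift=14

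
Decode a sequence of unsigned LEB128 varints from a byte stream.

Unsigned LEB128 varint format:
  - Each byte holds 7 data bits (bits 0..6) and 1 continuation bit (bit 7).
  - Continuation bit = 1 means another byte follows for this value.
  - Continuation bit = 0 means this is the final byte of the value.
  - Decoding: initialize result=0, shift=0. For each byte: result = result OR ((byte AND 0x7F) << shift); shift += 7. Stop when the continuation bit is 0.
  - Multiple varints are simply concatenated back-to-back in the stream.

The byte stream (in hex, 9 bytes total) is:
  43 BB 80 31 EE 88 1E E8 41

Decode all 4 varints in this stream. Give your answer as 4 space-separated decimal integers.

  byte[0]=0x43 cont=0 payload=0x43=67: acc |= 67<<0 -> acc=67 shift=7 [end]
Varint 1: bytes[0:1] = 43 -> value 67 (1 byte(s))
  byte[1]=0xBB cont=1 payload=0x3B=59: acc |= 59<<0 -> acc=59 shift=7
  byte[2]=0x80 cont=1 payload=0x00=0: acc |= 0<<7 -> acc=59 shift=14
  byte[3]=0x31 cont=0 payload=0x31=49: acc |= 49<<14 -> acc=802875 shift=21 [end]
Varint 2: bytes[1:4] = BB 80 31 -> value 802875 (3 byte(s))
  byte[4]=0xEE cont=1 payload=0x6E=110: acc |= 110<<0 -> acc=110 shift=7
  byte[5]=0x88 cont=1 payload=0x08=8: acc |= 8<<7 -> acc=1134 shift=14
  byte[6]=0x1E cont=0 payload=0x1E=30: acc |= 30<<14 -> acc=492654 shift=21 [end]
Varint 3: bytes[4:7] = EE 88 1E -> value 492654 (3 byte(s))
  byte[7]=0xE8 cont=1 payload=0x68=104: acc |= 104<<0 -> acc=104 shift=7
  byte[8]=0x41 cont=0 payload=0x41=65: acc |= 65<<7 -> acc=8424 shift=14 [end]
Varint 4: bytes[7:9] = E8 41 -> value 8424 (2 byte(s))

Answer: 67 802875 492654 8424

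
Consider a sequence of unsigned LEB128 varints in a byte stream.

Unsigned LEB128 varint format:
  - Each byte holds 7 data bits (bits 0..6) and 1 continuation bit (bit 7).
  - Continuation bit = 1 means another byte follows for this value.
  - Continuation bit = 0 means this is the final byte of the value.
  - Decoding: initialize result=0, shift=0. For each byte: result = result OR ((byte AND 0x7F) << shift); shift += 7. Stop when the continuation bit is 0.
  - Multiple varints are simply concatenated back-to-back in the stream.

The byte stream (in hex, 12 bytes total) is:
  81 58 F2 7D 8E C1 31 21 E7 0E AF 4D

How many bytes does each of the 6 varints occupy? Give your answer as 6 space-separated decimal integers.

  byte[0]=0x81 cont=1 payload=0x01=1: acc |= 1<<0 -> acc=1 shift=7
  byte[1]=0x58 cont=0 payload=0x58=88: acc |= 88<<7 -> acc=11265 shift=14 [end]
Varint 1: bytes[0:2] = 81 58 -> value 11265 (2 byte(s))
  byte[2]=0xF2 cont=1 payload=0x72=114: acc |= 114<<0 -> acc=114 shift=7
  byte[3]=0x7D cont=0 payload=0x7D=125: acc |= 125<<7 -> acc=16114 shift=14 [end]
Varint 2: bytes[2:4] = F2 7D -> value 16114 (2 byte(s))
  byte[4]=0x8E cont=1 payload=0x0E=14: acc |= 14<<0 -> acc=14 shift=7
  byte[5]=0xC1 cont=1 payload=0x41=65: acc |= 65<<7 -> acc=8334 shift=14
  byte[6]=0x31 cont=0 payload=0x31=49: acc |= 49<<14 -> acc=811150 shift=21 [end]
Varint 3: bytes[4:7] = 8E C1 31 -> value 811150 (3 byte(s))
  byte[7]=0x21 cont=0 payload=0x21=33: acc |= 33<<0 -> acc=33 shift=7 [end]
Varint 4: bytes[7:8] = 21 -> value 33 (1 byte(s))
  byte[8]=0xE7 cont=1 payload=0x67=103: acc |= 103<<0 -> acc=103 shift=7
  byte[9]=0x0E cont=0 payload=0x0E=14: acc |= 14<<7 -> acc=1895 shift=14 [end]
Varint 5: bytes[8:10] = E7 0E -> value 1895 (2 byte(s))
  byte[10]=0xAF cont=1 payload=0x2F=47: acc |= 47<<0 -> acc=47 shift=7
  byte[11]=0x4D cont=0 payload=0x4D=77: acc |= 77<<7 -> acc=9903 shift=14 [end]
Varint 6: bytes[10:12] = AF 4D -> value 9903 (2 byte(s))

Answer: 2 2 3 1 2 2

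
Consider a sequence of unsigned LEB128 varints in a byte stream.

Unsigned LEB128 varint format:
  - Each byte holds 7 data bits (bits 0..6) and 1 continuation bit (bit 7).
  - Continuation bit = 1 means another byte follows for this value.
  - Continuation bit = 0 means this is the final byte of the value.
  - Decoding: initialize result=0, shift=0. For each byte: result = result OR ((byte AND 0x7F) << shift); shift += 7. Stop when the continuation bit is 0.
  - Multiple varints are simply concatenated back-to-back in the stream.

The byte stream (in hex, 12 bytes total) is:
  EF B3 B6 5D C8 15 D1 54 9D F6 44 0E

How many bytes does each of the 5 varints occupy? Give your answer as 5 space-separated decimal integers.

  byte[0]=0xEF cont=1 payload=0x6F=111: acc |= 111<<0 -> acc=111 shift=7
  byte[1]=0xB3 cont=1 payload=0x33=51: acc |= 51<<7 -> acc=6639 shift=14
  byte[2]=0xB6 cont=1 payload=0x36=54: acc |= 54<<14 -> acc=891375 shift=21
  byte[3]=0x5D cont=0 payload=0x5D=93: acc |= 93<<21 -> acc=195926511 shift=28 [end]
Varint 1: bytes[0:4] = EF B3 B6 5D -> value 195926511 (4 byte(s))
  byte[4]=0xC8 cont=1 payload=0x48=72: acc |= 72<<0 -> acc=72 shift=7
  byte[5]=0x15 cont=0 payload=0x15=21: acc |= 21<<7 -> acc=2760 shift=14 [end]
Varint 2: bytes[4:6] = C8 15 -> value 2760 (2 byte(s))
  byte[6]=0xD1 cont=1 payload=0x51=81: acc |= 81<<0 -> acc=81 shift=7
  byte[7]=0x54 cont=0 payload=0x54=84: acc |= 84<<7 -> acc=10833 shift=14 [end]
Varint 3: bytes[6:8] = D1 54 -> value 10833 (2 byte(s))
  byte[8]=0x9D cont=1 payload=0x1D=29: acc |= 29<<0 -> acc=29 shift=7
  byte[9]=0xF6 cont=1 payload=0x76=118: acc |= 118<<7 -> acc=15133 shift=14
  byte[10]=0x44 cont=0 payload=0x44=68: acc |= 68<<14 -> acc=1129245 shift=21 [end]
Varint 4: bytes[8:11] = 9D F6 44 -> value 1129245 (3 byte(s))
  byte[11]=0x0E cont=0 payload=0x0E=14: acc |= 14<<0 -> acc=14 shift=7 [end]
Varint 5: bytes[11:12] = 0E -> value 14 (1 byte(s))

Answer: 4 2 2 3 1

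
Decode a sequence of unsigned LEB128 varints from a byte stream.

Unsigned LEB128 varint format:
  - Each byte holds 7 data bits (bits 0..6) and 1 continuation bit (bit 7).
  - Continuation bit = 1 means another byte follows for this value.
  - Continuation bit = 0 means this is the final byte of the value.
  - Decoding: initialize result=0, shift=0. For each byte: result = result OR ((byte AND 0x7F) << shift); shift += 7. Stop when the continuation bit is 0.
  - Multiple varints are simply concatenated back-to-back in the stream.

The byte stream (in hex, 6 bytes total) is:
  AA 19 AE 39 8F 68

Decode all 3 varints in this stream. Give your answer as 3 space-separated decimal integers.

Answer: 3242 7342 13327

Derivation:
  byte[0]=0xAA cont=1 payload=0x2A=42: acc |= 42<<0 -> acc=42 shift=7
  byte[1]=0x19 cont=0 payload=0x19=25: acc |= 25<<7 -> acc=3242 shift=14 [end]
Varint 1: bytes[0:2] = AA 19 -> value 3242 (2 byte(s))
  byte[2]=0xAE cont=1 payload=0x2E=46: acc |= 46<<0 -> acc=46 shift=7
  byte[3]=0x39 cont=0 payload=0x39=57: acc |= 57<<7 -> acc=7342 shift=14 [end]
Varint 2: bytes[2:4] = AE 39 -> value 7342 (2 byte(s))
  byte[4]=0x8F cont=1 payload=0x0F=15: acc |= 15<<0 -> acc=15 shift=7
  byte[5]=0x68 cont=0 payload=0x68=104: acc |= 104<<7 -> acc=13327 shift=14 [end]
Varint 3: bytes[4:6] = 8F 68 -> value 13327 (2 byte(s))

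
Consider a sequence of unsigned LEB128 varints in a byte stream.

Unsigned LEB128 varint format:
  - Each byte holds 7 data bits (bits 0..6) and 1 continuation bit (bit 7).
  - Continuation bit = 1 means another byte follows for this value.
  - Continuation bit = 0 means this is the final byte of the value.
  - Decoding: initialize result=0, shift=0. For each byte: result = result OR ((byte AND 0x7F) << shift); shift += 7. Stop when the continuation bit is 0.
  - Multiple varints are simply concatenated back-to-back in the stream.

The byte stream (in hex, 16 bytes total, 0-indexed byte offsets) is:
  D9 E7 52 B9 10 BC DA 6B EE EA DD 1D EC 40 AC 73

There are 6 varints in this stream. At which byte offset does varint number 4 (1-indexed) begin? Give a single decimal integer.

Answer: 8

Derivation:
  byte[0]=0xD9 cont=1 payload=0x59=89: acc |= 89<<0 -> acc=89 shift=7
  byte[1]=0xE7 cont=1 payload=0x67=103: acc |= 103<<7 -> acc=13273 shift=14
  byte[2]=0x52 cont=0 payload=0x52=82: acc |= 82<<14 -> acc=1356761 shift=21 [end]
Varint 1: bytes[0:3] = D9 E7 52 -> value 1356761 (3 byte(s))
  byte[3]=0xB9 cont=1 payload=0x39=57: acc |= 57<<0 -> acc=57 shift=7
  byte[4]=0x10 cont=0 payload=0x10=16: acc |= 16<<7 -> acc=2105 shift=14 [end]
Varint 2: bytes[3:5] = B9 10 -> value 2105 (2 byte(s))
  byte[5]=0xBC cont=1 payload=0x3C=60: acc |= 60<<0 -> acc=60 shift=7
  byte[6]=0xDA cont=1 payload=0x5A=90: acc |= 90<<7 -> acc=11580 shift=14
  byte[7]=0x6B cont=0 payload=0x6B=107: acc |= 107<<14 -> acc=1764668 shift=21 [end]
Varint 3: bytes[5:8] = BC DA 6B -> value 1764668 (3 byte(s))
  byte[8]=0xEE cont=1 payload=0x6E=110: acc |= 110<<0 -> acc=110 shift=7
  byte[9]=0xEA cont=1 payload=0x6A=106: acc |= 106<<7 -> acc=13678 shift=14
  byte[10]=0xDD cont=1 payload=0x5D=93: acc |= 93<<14 -> acc=1537390 shift=21
  byte[11]=0x1D cont=0 payload=0x1D=29: acc |= 29<<21 -> acc=62354798 shift=28 [end]
Varint 4: bytes[8:12] = EE EA DD 1D -> value 62354798 (4 byte(s))
  byte[12]=0xEC cont=1 payload=0x6C=108: acc |= 108<<0 -> acc=108 shift=7
  byte[13]=0x40 cont=0 payload=0x40=64: acc |= 64<<7 -> acc=8300 shift=14 [end]
Varint 5: bytes[12:14] = EC 40 -> value 8300 (2 byte(s))
  byte[14]=0xAC cont=1 payload=0x2C=44: acc |= 44<<0 -> acc=44 shift=7
  byte[15]=0x73 cont=0 payload=0x73=115: acc |= 115<<7 -> acc=14764 shift=14 [end]
Varint 6: bytes[14:16] = AC 73 -> value 14764 (2 byte(s))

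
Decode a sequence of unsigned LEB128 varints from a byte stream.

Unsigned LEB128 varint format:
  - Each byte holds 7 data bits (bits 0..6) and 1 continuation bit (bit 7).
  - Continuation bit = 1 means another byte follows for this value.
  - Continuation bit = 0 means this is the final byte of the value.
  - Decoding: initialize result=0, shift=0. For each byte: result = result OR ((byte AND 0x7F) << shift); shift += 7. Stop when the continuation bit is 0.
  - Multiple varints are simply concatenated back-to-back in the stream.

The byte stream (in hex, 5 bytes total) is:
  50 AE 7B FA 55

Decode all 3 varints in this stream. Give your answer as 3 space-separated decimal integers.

  byte[0]=0x50 cont=0 payload=0x50=80: acc |= 80<<0 -> acc=80 shift=7 [end]
Varint 1: bytes[0:1] = 50 -> value 80 (1 byte(s))
  byte[1]=0xAE cont=1 payload=0x2E=46: acc |= 46<<0 -> acc=46 shift=7
  byte[2]=0x7B cont=0 payload=0x7B=123: acc |= 123<<7 -> acc=15790 shift=14 [end]
Varint 2: bytes[1:3] = AE 7B -> value 15790 (2 byte(s))
  byte[3]=0xFA cont=1 payload=0x7A=122: acc |= 122<<0 -> acc=122 shift=7
  byte[4]=0x55 cont=0 payload=0x55=85: acc |= 85<<7 -> acc=11002 shift=14 [end]
Varint 3: bytes[3:5] = FA 55 -> value 11002 (2 byte(s))

Answer: 80 15790 11002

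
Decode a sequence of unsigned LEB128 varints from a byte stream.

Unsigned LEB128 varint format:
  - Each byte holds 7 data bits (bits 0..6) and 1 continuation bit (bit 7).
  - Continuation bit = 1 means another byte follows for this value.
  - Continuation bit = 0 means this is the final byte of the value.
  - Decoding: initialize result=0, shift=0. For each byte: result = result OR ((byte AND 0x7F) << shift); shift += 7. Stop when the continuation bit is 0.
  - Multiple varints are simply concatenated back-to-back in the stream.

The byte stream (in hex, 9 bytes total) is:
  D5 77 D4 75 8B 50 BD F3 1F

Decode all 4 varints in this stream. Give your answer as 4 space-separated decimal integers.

Answer: 15317 15060 10251 522685

Derivation:
  byte[0]=0xD5 cont=1 payload=0x55=85: acc |= 85<<0 -> acc=85 shift=7
  byte[1]=0x77 cont=0 payload=0x77=119: acc |= 119<<7 -> acc=15317 shift=14 [end]
Varint 1: bytes[0:2] = D5 77 -> value 15317 (2 byte(s))
  byte[2]=0xD4 cont=1 payload=0x54=84: acc |= 84<<0 -> acc=84 shift=7
  byte[3]=0x75 cont=0 payload=0x75=117: acc |= 117<<7 -> acc=15060 shift=14 [end]
Varint 2: bytes[2:4] = D4 75 -> value 15060 (2 byte(s))
  byte[4]=0x8B cont=1 payload=0x0B=11: acc |= 11<<0 -> acc=11 shift=7
  byte[5]=0x50 cont=0 payload=0x50=80: acc |= 80<<7 -> acc=10251 shift=14 [end]
Varint 3: bytes[4:6] = 8B 50 -> value 10251 (2 byte(s))
  byte[6]=0xBD cont=1 payload=0x3D=61: acc |= 61<<0 -> acc=61 shift=7
  byte[7]=0xF3 cont=1 payload=0x73=115: acc |= 115<<7 -> acc=14781 shift=14
  byte[8]=0x1F cont=0 payload=0x1F=31: acc |= 31<<14 -> acc=522685 shift=21 [end]
Varint 4: bytes[6:9] = BD F3 1F -> value 522685 (3 byte(s))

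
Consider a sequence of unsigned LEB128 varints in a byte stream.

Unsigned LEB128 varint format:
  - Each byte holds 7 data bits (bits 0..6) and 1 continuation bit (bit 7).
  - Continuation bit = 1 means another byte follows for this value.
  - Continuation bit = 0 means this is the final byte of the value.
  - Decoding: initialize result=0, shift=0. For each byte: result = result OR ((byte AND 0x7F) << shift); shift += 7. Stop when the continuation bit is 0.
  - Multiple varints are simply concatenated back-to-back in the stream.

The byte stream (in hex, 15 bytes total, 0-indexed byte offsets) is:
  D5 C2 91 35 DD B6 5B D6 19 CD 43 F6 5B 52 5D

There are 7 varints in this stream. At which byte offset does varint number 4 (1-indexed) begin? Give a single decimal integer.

  byte[0]=0xD5 cont=1 payload=0x55=85: acc |= 85<<0 -> acc=85 shift=7
  byte[1]=0xC2 cont=1 payload=0x42=66: acc |= 66<<7 -> acc=8533 shift=14
  byte[2]=0x91 cont=1 payload=0x11=17: acc |= 17<<14 -> acc=287061 shift=21
  byte[3]=0x35 cont=0 payload=0x35=53: acc |= 53<<21 -> acc=111436117 shift=28 [end]
Varint 1: bytes[0:4] = D5 C2 91 35 -> value 111436117 (4 byte(s))
  byte[4]=0xDD cont=1 payload=0x5D=93: acc |= 93<<0 -> acc=93 shift=7
  byte[5]=0xB6 cont=1 payload=0x36=54: acc |= 54<<7 -> acc=7005 shift=14
  byte[6]=0x5B cont=0 payload=0x5B=91: acc |= 91<<14 -> acc=1497949 shift=21 [end]
Varint 2: bytes[4:7] = DD B6 5B -> value 1497949 (3 byte(s))
  byte[7]=0xD6 cont=1 payload=0x56=86: acc |= 86<<0 -> acc=86 shift=7
  byte[8]=0x19 cont=0 payload=0x19=25: acc |= 25<<7 -> acc=3286 shift=14 [end]
Varint 3: bytes[7:9] = D6 19 -> value 3286 (2 byte(s))
  byte[9]=0xCD cont=1 payload=0x4D=77: acc |= 77<<0 -> acc=77 shift=7
  byte[10]=0x43 cont=0 payload=0x43=67: acc |= 67<<7 -> acc=8653 shift=14 [end]
Varint 4: bytes[9:11] = CD 43 -> value 8653 (2 byte(s))
  byte[11]=0xF6 cont=1 payload=0x76=118: acc |= 118<<0 -> acc=118 shift=7
  byte[12]=0x5B cont=0 payload=0x5B=91: acc |= 91<<7 -> acc=11766 shift=14 [end]
Varint 5: bytes[11:13] = F6 5B -> value 11766 (2 byte(s))
  byte[13]=0x52 cont=0 payload=0x52=82: acc |= 82<<0 -> acc=82 shift=7 [end]
Varint 6: bytes[13:14] = 52 -> value 82 (1 byte(s))
  byte[14]=0x5D cont=0 payload=0x5D=93: acc |= 93<<0 -> acc=93 shift=7 [end]
Varint 7: bytes[14:15] = 5D -> value 93 (1 byte(s))

Answer: 9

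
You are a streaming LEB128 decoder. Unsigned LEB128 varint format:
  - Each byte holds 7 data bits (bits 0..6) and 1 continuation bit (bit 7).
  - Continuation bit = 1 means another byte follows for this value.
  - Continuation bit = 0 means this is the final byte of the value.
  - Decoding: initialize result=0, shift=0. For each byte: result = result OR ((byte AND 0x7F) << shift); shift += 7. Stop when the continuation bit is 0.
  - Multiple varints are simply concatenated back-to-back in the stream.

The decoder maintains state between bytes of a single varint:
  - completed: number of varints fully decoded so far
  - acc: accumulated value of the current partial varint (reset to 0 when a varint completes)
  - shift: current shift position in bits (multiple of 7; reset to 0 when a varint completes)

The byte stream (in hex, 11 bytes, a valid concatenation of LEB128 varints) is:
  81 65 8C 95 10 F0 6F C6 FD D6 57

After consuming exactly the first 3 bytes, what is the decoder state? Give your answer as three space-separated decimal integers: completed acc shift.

Answer: 1 12 7

Derivation:
byte[0]=0x81 cont=1 payload=0x01: acc |= 1<<0 -> completed=0 acc=1 shift=7
byte[1]=0x65 cont=0 payload=0x65: varint #1 complete (value=12929); reset -> completed=1 acc=0 shift=0
byte[2]=0x8C cont=1 payload=0x0C: acc |= 12<<0 -> completed=1 acc=12 shift=7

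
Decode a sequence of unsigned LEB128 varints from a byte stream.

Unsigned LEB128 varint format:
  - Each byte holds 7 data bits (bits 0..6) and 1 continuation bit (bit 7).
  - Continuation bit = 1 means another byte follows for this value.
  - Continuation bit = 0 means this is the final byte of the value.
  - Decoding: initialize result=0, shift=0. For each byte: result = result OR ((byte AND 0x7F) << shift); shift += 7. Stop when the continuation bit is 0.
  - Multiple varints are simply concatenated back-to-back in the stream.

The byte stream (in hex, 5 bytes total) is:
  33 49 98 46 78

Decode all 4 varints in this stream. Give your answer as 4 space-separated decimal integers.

Answer: 51 73 8984 120

Derivation:
  byte[0]=0x33 cont=0 payload=0x33=51: acc |= 51<<0 -> acc=51 shift=7 [end]
Varint 1: bytes[0:1] = 33 -> value 51 (1 byte(s))
  byte[1]=0x49 cont=0 payload=0x49=73: acc |= 73<<0 -> acc=73 shift=7 [end]
Varint 2: bytes[1:2] = 49 -> value 73 (1 byte(s))
  byte[2]=0x98 cont=1 payload=0x18=24: acc |= 24<<0 -> acc=24 shift=7
  byte[3]=0x46 cont=0 payload=0x46=70: acc |= 70<<7 -> acc=8984 shift=14 [end]
Varint 3: bytes[2:4] = 98 46 -> value 8984 (2 byte(s))
  byte[4]=0x78 cont=0 payload=0x78=120: acc |= 120<<0 -> acc=120 shift=7 [end]
Varint 4: bytes[4:5] = 78 -> value 120 (1 byte(s))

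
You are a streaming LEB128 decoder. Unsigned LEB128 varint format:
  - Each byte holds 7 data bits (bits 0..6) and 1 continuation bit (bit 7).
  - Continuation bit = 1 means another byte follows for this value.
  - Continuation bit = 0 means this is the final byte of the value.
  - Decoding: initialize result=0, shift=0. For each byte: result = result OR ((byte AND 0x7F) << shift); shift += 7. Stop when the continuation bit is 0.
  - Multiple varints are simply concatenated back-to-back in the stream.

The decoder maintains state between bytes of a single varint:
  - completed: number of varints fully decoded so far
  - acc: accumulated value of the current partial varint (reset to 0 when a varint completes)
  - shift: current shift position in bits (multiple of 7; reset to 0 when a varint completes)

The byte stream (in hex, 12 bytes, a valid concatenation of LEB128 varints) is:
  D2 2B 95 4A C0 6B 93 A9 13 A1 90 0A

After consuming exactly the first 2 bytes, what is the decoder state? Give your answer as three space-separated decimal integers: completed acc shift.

Answer: 1 0 0

Derivation:
byte[0]=0xD2 cont=1 payload=0x52: acc |= 82<<0 -> completed=0 acc=82 shift=7
byte[1]=0x2B cont=0 payload=0x2B: varint #1 complete (value=5586); reset -> completed=1 acc=0 shift=0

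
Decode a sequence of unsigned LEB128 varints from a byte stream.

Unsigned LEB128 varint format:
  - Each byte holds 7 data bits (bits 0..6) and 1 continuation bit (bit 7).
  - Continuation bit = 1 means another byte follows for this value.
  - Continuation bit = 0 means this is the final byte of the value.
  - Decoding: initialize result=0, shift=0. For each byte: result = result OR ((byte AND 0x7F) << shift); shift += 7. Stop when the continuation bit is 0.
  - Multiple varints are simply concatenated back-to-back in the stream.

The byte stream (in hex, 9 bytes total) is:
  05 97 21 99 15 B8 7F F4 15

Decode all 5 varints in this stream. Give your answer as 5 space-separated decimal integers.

  byte[0]=0x05 cont=0 payload=0x05=5: acc |= 5<<0 -> acc=5 shift=7 [end]
Varint 1: bytes[0:1] = 05 -> value 5 (1 byte(s))
  byte[1]=0x97 cont=1 payload=0x17=23: acc |= 23<<0 -> acc=23 shift=7
  byte[2]=0x21 cont=0 payload=0x21=33: acc |= 33<<7 -> acc=4247 shift=14 [end]
Varint 2: bytes[1:3] = 97 21 -> value 4247 (2 byte(s))
  byte[3]=0x99 cont=1 payload=0x19=25: acc |= 25<<0 -> acc=25 shift=7
  byte[4]=0x15 cont=0 payload=0x15=21: acc |= 21<<7 -> acc=2713 shift=14 [end]
Varint 3: bytes[3:5] = 99 15 -> value 2713 (2 byte(s))
  byte[5]=0xB8 cont=1 payload=0x38=56: acc |= 56<<0 -> acc=56 shift=7
  byte[6]=0x7F cont=0 payload=0x7F=127: acc |= 127<<7 -> acc=16312 shift=14 [end]
Varint 4: bytes[5:7] = B8 7F -> value 16312 (2 byte(s))
  byte[7]=0xF4 cont=1 payload=0x74=116: acc |= 116<<0 -> acc=116 shift=7
  byte[8]=0x15 cont=0 payload=0x15=21: acc |= 21<<7 -> acc=2804 shift=14 [end]
Varint 5: bytes[7:9] = F4 15 -> value 2804 (2 byte(s))

Answer: 5 4247 2713 16312 2804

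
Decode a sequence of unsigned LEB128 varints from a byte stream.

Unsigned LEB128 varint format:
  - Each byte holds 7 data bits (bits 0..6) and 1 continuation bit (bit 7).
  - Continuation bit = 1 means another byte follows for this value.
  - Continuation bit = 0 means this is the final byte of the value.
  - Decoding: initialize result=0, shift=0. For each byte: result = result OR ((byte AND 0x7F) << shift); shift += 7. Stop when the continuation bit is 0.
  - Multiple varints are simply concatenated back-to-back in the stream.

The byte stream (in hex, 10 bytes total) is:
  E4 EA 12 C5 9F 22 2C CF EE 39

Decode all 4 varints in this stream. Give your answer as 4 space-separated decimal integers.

  byte[0]=0xE4 cont=1 payload=0x64=100: acc |= 100<<0 -> acc=100 shift=7
  byte[1]=0xEA cont=1 payload=0x6A=106: acc |= 106<<7 -> acc=13668 shift=14
  byte[2]=0x12 cont=0 payload=0x12=18: acc |= 18<<14 -> acc=308580 shift=21 [end]
Varint 1: bytes[0:3] = E4 EA 12 -> value 308580 (3 byte(s))
  byte[3]=0xC5 cont=1 payload=0x45=69: acc |= 69<<0 -> acc=69 shift=7
  byte[4]=0x9F cont=1 payload=0x1F=31: acc |= 31<<7 -> acc=4037 shift=14
  byte[5]=0x22 cont=0 payload=0x22=34: acc |= 34<<14 -> acc=561093 shift=21 [end]
Varint 2: bytes[3:6] = C5 9F 22 -> value 561093 (3 byte(s))
  byte[6]=0x2C cont=0 payload=0x2C=44: acc |= 44<<0 -> acc=44 shift=7 [end]
Varint 3: bytes[6:7] = 2C -> value 44 (1 byte(s))
  byte[7]=0xCF cont=1 payload=0x4F=79: acc |= 79<<0 -> acc=79 shift=7
  byte[8]=0xEE cont=1 payload=0x6E=110: acc |= 110<<7 -> acc=14159 shift=14
  byte[9]=0x39 cont=0 payload=0x39=57: acc |= 57<<14 -> acc=948047 shift=21 [end]
Varint 4: bytes[7:10] = CF EE 39 -> value 948047 (3 byte(s))

Answer: 308580 561093 44 948047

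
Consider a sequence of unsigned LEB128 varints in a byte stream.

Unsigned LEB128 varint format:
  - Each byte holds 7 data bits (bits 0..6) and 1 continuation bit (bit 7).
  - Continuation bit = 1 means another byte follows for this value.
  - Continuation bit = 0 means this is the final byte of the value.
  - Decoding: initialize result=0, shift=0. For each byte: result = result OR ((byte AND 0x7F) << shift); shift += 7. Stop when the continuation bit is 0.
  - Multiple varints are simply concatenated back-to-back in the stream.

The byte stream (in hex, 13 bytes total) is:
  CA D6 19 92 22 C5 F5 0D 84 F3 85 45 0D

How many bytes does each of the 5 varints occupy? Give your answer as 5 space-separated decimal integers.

  byte[0]=0xCA cont=1 payload=0x4A=74: acc |= 74<<0 -> acc=74 shift=7
  byte[1]=0xD6 cont=1 payload=0x56=86: acc |= 86<<7 -> acc=11082 shift=14
  byte[2]=0x19 cont=0 payload=0x19=25: acc |= 25<<14 -> acc=420682 shift=21 [end]
Varint 1: bytes[0:3] = CA D6 19 -> value 420682 (3 byte(s))
  byte[3]=0x92 cont=1 payload=0x12=18: acc |= 18<<0 -> acc=18 shift=7
  byte[4]=0x22 cont=0 payload=0x22=34: acc |= 34<<7 -> acc=4370 shift=14 [end]
Varint 2: bytes[3:5] = 92 22 -> value 4370 (2 byte(s))
  byte[5]=0xC5 cont=1 payload=0x45=69: acc |= 69<<0 -> acc=69 shift=7
  byte[6]=0xF5 cont=1 payload=0x75=117: acc |= 117<<7 -> acc=15045 shift=14
  byte[7]=0x0D cont=0 payload=0x0D=13: acc |= 13<<14 -> acc=228037 shift=21 [end]
Varint 3: bytes[5:8] = C5 F5 0D -> value 228037 (3 byte(s))
  byte[8]=0x84 cont=1 payload=0x04=4: acc |= 4<<0 -> acc=4 shift=7
  byte[9]=0xF3 cont=1 payload=0x73=115: acc |= 115<<7 -> acc=14724 shift=14
  byte[10]=0x85 cont=1 payload=0x05=5: acc |= 5<<14 -> acc=96644 shift=21
  byte[11]=0x45 cont=0 payload=0x45=69: acc |= 69<<21 -> acc=144800132 shift=28 [end]
Varint 4: bytes[8:12] = 84 F3 85 45 -> value 144800132 (4 byte(s))
  byte[12]=0x0D cont=0 payload=0x0D=13: acc |= 13<<0 -> acc=13 shift=7 [end]
Varint 5: bytes[12:13] = 0D -> value 13 (1 byte(s))

Answer: 3 2 3 4 1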